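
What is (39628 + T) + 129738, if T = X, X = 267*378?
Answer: 270292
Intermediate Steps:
X = 100926
T = 100926
(39628 + T) + 129738 = (39628 + 100926) + 129738 = 140554 + 129738 = 270292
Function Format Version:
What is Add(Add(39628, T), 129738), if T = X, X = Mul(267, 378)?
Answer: 270292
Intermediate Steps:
X = 100926
T = 100926
Add(Add(39628, T), 129738) = Add(Add(39628, 100926), 129738) = Add(140554, 129738) = 270292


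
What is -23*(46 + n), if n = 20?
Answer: -1518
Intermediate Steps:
-23*(46 + n) = -23*(46 + 20) = -23*66 = -1518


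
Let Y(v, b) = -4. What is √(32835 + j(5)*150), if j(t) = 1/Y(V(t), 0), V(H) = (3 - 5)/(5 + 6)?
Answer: √131190/2 ≈ 181.10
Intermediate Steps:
V(H) = -2/11
j(t) = -¼ (j(t) = 1/(-4) = -¼)
√(32835 + j(5)*150) = √(32835 - ¼*150) = √(32835 - 75/2) = √(65595/2) = √131190/2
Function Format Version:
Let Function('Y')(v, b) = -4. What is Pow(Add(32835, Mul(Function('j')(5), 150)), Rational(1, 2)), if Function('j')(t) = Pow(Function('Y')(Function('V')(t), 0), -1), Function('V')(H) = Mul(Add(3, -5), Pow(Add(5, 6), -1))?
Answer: Mul(Rational(1, 2), Pow(131190, Rational(1, 2))) ≈ 181.10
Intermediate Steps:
Function('V')(H) = Rational(-2, 11) (Function('V')(H) = Mul(-2, Pow(11, -1)) = Mul(-2, Rational(1, 11)) = Rational(-2, 11))
Function('j')(t) = Rational(-1, 4) (Function('j')(t) = Pow(-4, -1) = Rational(-1, 4))
Pow(Add(32835, Mul(Function('j')(5), 150)), Rational(1, 2)) = Pow(Add(32835, Mul(Rational(-1, 4), 150)), Rational(1, 2)) = Pow(Add(32835, Rational(-75, 2)), Rational(1, 2)) = Pow(Rational(65595, 2), Rational(1, 2)) = Mul(Rational(1, 2), Pow(131190, Rational(1, 2)))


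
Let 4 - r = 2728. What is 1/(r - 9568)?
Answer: -1/12292 ≈ -8.1354e-5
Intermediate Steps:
r = -2724 (r = 4 - 1*2728 = 4 - 2728 = -2724)
1/(r - 9568) = 1/(-2724 - 9568) = 1/(-12292) = -1/12292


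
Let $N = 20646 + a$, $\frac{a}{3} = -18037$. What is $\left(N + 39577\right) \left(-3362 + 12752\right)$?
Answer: $57391680$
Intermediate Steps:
$a = -54111$ ($a = 3 \left(-18037\right) = -54111$)
$N = -33465$ ($N = 20646 - 54111 = -33465$)
$\left(N + 39577\right) \left(-3362 + 12752\right) = \left(-33465 + 39577\right) \left(-3362 + 12752\right) = 6112 \cdot 9390 = 57391680$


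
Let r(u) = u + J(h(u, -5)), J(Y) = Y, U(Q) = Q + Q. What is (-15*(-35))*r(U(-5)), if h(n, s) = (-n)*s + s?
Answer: -34125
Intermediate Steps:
U(Q) = 2*Q
h(n, s) = s - n*s (h(n, s) = -n*s + s = s - n*s)
r(u) = -5 + 6*u (r(u) = u - 5*(1 - u) = u + (-5 + 5*u) = -5 + 6*u)
(-15*(-35))*r(U(-5)) = (-15*(-35))*(-5 + 6*(2*(-5))) = 525*(-5 + 6*(-10)) = 525*(-5 - 60) = 525*(-65) = -34125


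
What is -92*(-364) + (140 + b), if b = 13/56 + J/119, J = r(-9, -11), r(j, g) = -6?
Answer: 32014029/952 ≈ 33628.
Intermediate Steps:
J = -6
b = 173/952 (b = 13/56 - 6/119 = 173/952 ≈ 0.18172)
-92*(-364) + (140 + b) = -92*(-364) + (140 + 173/952) = 33488 + 133453/952 = 32014029/952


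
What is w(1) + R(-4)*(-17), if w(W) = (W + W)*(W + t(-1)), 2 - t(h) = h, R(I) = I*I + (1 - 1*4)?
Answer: -213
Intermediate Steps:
R(I) = -3 + I² (R(I) = I² + (1 - 4) = I² - 3 = -3 + I²)
t(h) = 2 - h
w(W) = 2*W*(3 + W) (w(W) = (W + W)*(W + (2 - 1*(-1))) = (2*W)*(W + (2 + 1)) = (2*W)*(W + 3) = (2*W)*(3 + W) = 2*W*(3 + W))
w(1) + R(-4)*(-17) = 2*1*(3 + 1) + (-3 + (-4)²)*(-17) = 2*1*4 + (-3 + 16)*(-17) = 8 + 13*(-17) = 8 - 221 = -213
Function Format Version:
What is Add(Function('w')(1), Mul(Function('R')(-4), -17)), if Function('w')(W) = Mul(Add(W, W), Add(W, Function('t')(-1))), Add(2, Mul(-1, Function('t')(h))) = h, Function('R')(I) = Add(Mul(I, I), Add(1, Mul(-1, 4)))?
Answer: -213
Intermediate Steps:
Function('R')(I) = Add(-3, Pow(I, 2)) (Function('R')(I) = Add(Pow(I, 2), Add(1, -4)) = Add(Pow(I, 2), -3) = Add(-3, Pow(I, 2)))
Function('t')(h) = Add(2, Mul(-1, h))
Function('w')(W) = Mul(2, W, Add(3, W)) (Function('w')(W) = Mul(Add(W, W), Add(W, Add(2, Mul(-1, -1)))) = Mul(Mul(2, W), Add(W, Add(2, 1))) = Mul(Mul(2, W), Add(W, 3)) = Mul(Mul(2, W), Add(3, W)) = Mul(2, W, Add(3, W)))
Add(Function('w')(1), Mul(Function('R')(-4), -17)) = Add(Mul(2, 1, Add(3, 1)), Mul(Add(-3, Pow(-4, 2)), -17)) = Add(Mul(2, 1, 4), Mul(Add(-3, 16), -17)) = Add(8, Mul(13, -17)) = Add(8, -221) = -213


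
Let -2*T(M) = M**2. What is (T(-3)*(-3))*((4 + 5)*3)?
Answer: 729/2 ≈ 364.50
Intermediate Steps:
T(M) = -M**2/2
(T(-3)*(-3))*((4 + 5)*3) = (-1/2*(-3)**2*(-3))*((4 + 5)*3) = (-1/2*9*(-3))*(9*3) = -9/2*(-3)*27 = (27/2)*27 = 729/2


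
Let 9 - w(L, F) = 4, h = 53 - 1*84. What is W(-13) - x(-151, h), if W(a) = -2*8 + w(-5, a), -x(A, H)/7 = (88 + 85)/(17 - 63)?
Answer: -1717/46 ≈ -37.326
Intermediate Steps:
h = -31 (h = 53 - 84 = -31)
w(L, F) = 5 (w(L, F) = 9 - 1*4 = 9 - 4 = 5)
x(A, H) = 1211/46 (x(A, H) = -7*(88 + 85)/(17 - 63) = -1211/(-46) = -1211*(-1)/46 = -7*(-173/46) = 1211/46)
W(a) = -11 (W(a) = -2*8 + 5 = -16 + 5 = -11)
W(-13) - x(-151, h) = -11 - 1*1211/46 = -11 - 1211/46 = -1717/46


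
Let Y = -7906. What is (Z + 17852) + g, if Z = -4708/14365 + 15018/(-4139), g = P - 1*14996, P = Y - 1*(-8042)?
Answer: 177659331138/59456735 ≈ 2988.0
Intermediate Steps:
P = 136 (P = -7906 - 1*(-8042) = -7906 + 8042 = 136)
g = -14860 (g = 136 - 1*14996 = 136 - 14996 = -14860)
Z = -235219982/59456735 (Z = -4708*1/14365 + 15018*(-1/4139) = -4708/14365 - 15018/4139 = -235219982/59456735 ≈ -3.9562)
(Z + 17852) + g = (-235219982/59456735 + 17852) - 14860 = 1061186413238/59456735 - 14860 = 177659331138/59456735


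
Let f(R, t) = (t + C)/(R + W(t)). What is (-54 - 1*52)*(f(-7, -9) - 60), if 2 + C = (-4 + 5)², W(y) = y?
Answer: 25175/4 ≈ 6293.8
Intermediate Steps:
C = -1 (C = -2 + (-4 + 5)² = -2 + 1² = -2 + 1 = -1)
f(R, t) = (-1 + t)/(R + t) (f(R, t) = (t - 1)/(R + t) = (-1 + t)/(R + t))
(-54 - 1*52)*(f(-7, -9) - 60) = (-54 - 1*52)*((-1 - 9)/(-7 - 9) - 60) = (-54 - 52)*(-10/(-16) - 60) = -106*(-1/16*(-10) - 60) = -106*(5/8 - 60) = -106*(-475/8) = 25175/4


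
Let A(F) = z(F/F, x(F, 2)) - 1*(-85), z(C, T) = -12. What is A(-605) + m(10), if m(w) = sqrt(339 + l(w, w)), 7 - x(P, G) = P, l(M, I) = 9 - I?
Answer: 73 + 13*sqrt(2) ≈ 91.385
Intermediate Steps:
x(P, G) = 7 - P
A(F) = 73 (A(F) = -12 - 1*(-85) = -12 + 85 = 73)
m(w) = sqrt(348 - w) (m(w) = sqrt(339 + (9 - w)) = sqrt(348 - w))
A(-605) + m(10) = 73 + sqrt(348 - 1*10) = 73 + sqrt(348 - 10) = 73 + sqrt(338) = 73 + 13*sqrt(2)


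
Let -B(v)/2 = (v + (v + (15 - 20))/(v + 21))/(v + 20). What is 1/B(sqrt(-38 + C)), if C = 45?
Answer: -455/564 - 194*sqrt(7)/141 ≈ -4.4470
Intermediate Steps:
B(v) = -2*(v + (-5 + v)/(21 + v))/(20 + v) (B(v) = -2*(v + (v + (15 - 20))/(v + 21))/(v + 20) = -2*(v + (v - 5)/(21 + v))/(20 + v) = -2*(v + (-5 + v)/(21 + v))/(20 + v))
1/B(sqrt(-38 + C)) = 1/(2*(5 - (sqrt(-38 + 45))**2 - 22*sqrt(-38 + 45))/(420 + (sqrt(-38 + 45))**2 + 41*sqrt(-38 + 45))) = 1/(2*(5 - (sqrt(7))**2 - 22*sqrt(7))/(420 + (sqrt(7))**2 + 41*sqrt(7))) = 1/(2*(5 - 1*7 - 22*sqrt(7))/(420 + 7 + 41*sqrt(7))) = 1/(2*(5 - 7 - 22*sqrt(7))/(427 + 41*sqrt(7))) = 1/(2*(-2 - 22*sqrt(7))/(427 + 41*sqrt(7))) = (427 + 41*sqrt(7))/(2*(-2 - 22*sqrt(7)))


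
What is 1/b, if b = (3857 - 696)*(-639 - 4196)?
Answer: -1/15283435 ≈ -6.5430e-8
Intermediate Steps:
b = -15283435 (b = 3161*(-4835) = -15283435)
1/b = 1/(-15283435) = -1/15283435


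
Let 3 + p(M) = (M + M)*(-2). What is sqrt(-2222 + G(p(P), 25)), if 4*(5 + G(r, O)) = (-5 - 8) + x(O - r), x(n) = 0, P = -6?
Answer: I*sqrt(8921)/2 ≈ 47.226*I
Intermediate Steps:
p(M) = -3 - 4*M (p(M) = -3 + (M + M)*(-2) = -3 + (2*M)*(-2) = -3 - 4*M)
G(r, O) = -33/4 (G(r, O) = -5 + ((-5 - 8) + 0)/4 = -5 + (-13 + 0)/4 = -5 + (1/4)*(-13) = -5 - 13/4 = -33/4)
sqrt(-2222 + G(p(P), 25)) = sqrt(-2222 - 33/4) = sqrt(-8921/4) = I*sqrt(8921)/2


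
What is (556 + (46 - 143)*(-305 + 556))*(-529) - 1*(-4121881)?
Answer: 16707320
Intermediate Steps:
(556 + (46 - 143)*(-305 + 556))*(-529) - 1*(-4121881) = (556 - 97*251)*(-529) + 4121881 = (556 - 24347)*(-529) + 4121881 = -23791*(-529) + 4121881 = 12585439 + 4121881 = 16707320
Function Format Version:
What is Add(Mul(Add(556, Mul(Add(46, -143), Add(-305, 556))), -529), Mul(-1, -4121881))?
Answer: 16707320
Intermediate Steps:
Add(Mul(Add(556, Mul(Add(46, -143), Add(-305, 556))), -529), Mul(-1, -4121881)) = Add(Mul(Add(556, Mul(-97, 251)), -529), 4121881) = Add(Mul(Add(556, -24347), -529), 4121881) = Add(Mul(-23791, -529), 4121881) = Add(12585439, 4121881) = 16707320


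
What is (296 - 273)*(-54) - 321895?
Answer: -323137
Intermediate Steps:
(296 - 273)*(-54) - 321895 = 23*(-54) - 321895 = -1242 - 321895 = -323137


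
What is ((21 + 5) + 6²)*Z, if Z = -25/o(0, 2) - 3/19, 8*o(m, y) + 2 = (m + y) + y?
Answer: -117986/19 ≈ -6209.8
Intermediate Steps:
o(m, y) = -¼ + y/4 + m/8 (o(m, y) = -¼ + ((m + y) + y)/8 = -¼ + (m + 2*y)/8 = -¼ + (y/4 + m/8) = -¼ + y/4 + m/8)
Z = -1903/19 (Z = -25/(-¼ + (¼)*2 + (⅛)*0) - 3/19 = -25/(-¼ + ½ + 0) - 3*1/19 = -25/¼ - 3/19 = -25*4 - 3/19 = -100 - 3/19 = -1903/19 ≈ -100.16)
((21 + 5) + 6²)*Z = ((21 + 5) + 6²)*(-1903/19) = (26 + 36)*(-1903/19) = 62*(-1903/19) = -117986/19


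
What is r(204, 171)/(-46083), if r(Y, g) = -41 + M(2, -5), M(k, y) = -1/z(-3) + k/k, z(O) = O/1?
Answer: 119/138249 ≈ 0.00086077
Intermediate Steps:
z(O) = O (z(O) = O*1 = O)
M(k, y) = 4/3 (M(k, y) = -1/(-3) + k/k = -1*(-⅓) + 1 = ⅓ + 1 = 4/3)
r(Y, g) = -119/3 (r(Y, g) = -41 + 4/3 = -119/3)
r(204, 171)/(-46083) = -119/3/(-46083) = -119/3*(-1/46083) = 119/138249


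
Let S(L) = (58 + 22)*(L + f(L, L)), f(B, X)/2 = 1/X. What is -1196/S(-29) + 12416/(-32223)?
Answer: 23357291/181093260 ≈ 0.12898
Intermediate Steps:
f(B, X) = 2/X
S(L) = 80*L + 160/L (S(L) = (58 + 22)*(L + 2/L) = 80*(L + 2/L) = 80*L + 160/L)
-1196/S(-29) + 12416/(-32223) = -1196/(80*(-29) + 160/(-29)) + 12416/(-32223) = -1196/(-2320 + 160*(-1/29)) + 12416*(-1/32223) = -1196/(-2320 - 160/29) - 12416/32223 = -1196/(-67440/29) - 12416/32223 = -1196*(-29/67440) - 12416/32223 = 8671/16860 - 12416/32223 = 23357291/181093260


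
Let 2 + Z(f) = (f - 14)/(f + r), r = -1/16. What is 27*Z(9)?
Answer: -9882/143 ≈ -69.105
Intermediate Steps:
r = -1/16 (r = -1*1/16 = -1/16 ≈ -0.062500)
Z(f) = -2 + (-14 + f)/(-1/16 + f) (Z(f) = -2 + (f - 14)/(f - 1/16) = -2 + (-14 + f)/(-1/16 + f))
27*Z(9) = 27*(2*(-111 - 8*9)/(-1 + 16*9)) = 27*(2*(-111 - 72)/(-1 + 144)) = 27*(2*(-183)/143) = 27*(2*(1/143)*(-183)) = 27*(-366/143) = -9882/143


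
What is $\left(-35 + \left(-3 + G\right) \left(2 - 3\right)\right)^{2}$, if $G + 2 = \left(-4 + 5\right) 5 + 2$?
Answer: $1369$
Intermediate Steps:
$G = 5$ ($G = -2 + \left(\left(-4 + 5\right) 5 + 2\right) = -2 + \left(1 \cdot 5 + 2\right) = -2 + \left(5 + 2\right) = -2 + 7 = 5$)
$\left(-35 + \left(-3 + G\right) \left(2 - 3\right)\right)^{2} = \left(-35 + \left(-3 + 5\right) \left(2 - 3\right)\right)^{2} = \left(-35 + 2 \left(2 - 3\right)\right)^{2} = \left(-35 + 2 \left(-1\right)\right)^{2} = \left(-35 - 2\right)^{2} = \left(-37\right)^{2} = 1369$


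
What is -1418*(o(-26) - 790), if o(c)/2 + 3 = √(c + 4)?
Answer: 1128728 - 2836*I*√22 ≈ 1.1287e+6 - 13302.0*I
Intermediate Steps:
o(c) = -6 + 2*√(4 + c) (o(c) = -6 + 2*√(c + 4) = -6 + 2*√(4 + c))
-1418*(o(-26) - 790) = -1418*((-6 + 2*√(4 - 26)) - 790) = -1418*((-6 + 2*√(-22)) - 790) = -1418*((-6 + 2*(I*√22)) - 790) = -1418*((-6 + 2*I*√22) - 790) = -1418*(-796 + 2*I*√22) = 1128728 - 2836*I*√22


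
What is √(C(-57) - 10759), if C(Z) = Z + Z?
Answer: I*√10873 ≈ 104.27*I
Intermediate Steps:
C(Z) = 2*Z
√(C(-57) - 10759) = √(2*(-57) - 10759) = √(-114 - 10759) = √(-10873) = I*√10873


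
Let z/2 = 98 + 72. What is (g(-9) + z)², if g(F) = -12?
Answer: 107584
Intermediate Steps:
z = 340 (z = 2*(98 + 72) = 2*170 = 340)
(g(-9) + z)² = (-12 + 340)² = 328² = 107584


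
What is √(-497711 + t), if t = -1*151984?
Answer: I*√649695 ≈ 806.04*I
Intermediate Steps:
t = -151984
√(-497711 + t) = √(-497711 - 151984) = √(-649695) = I*√649695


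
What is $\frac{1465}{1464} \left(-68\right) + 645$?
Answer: $\frac{211165}{366} \approx 576.95$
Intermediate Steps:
$\frac{1465}{1464} \left(-68\right) + 645 = - \frac{24905}{366} + 645 = \frac{211165}{366}$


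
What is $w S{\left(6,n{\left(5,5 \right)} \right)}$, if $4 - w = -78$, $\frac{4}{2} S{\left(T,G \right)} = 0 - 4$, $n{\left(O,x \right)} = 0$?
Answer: $-164$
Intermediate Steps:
$S{\left(T,G \right)} = -2$ ($S{\left(T,G \right)} = \frac{0 - 4}{2} = \frac{1}{2} \left(-4\right) = -2$)
$w = 82$ ($w = 4 - -78 = 4 + 78 = 82$)
$w S{\left(6,n{\left(5,5 \right)} \right)} = 82 \left(-2\right) = -164$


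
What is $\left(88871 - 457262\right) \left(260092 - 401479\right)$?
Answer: $52085698317$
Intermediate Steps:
$\left(88871 - 457262\right) \left(260092 - 401479\right) = \left(-368391\right) \left(-141387\right) = 52085698317$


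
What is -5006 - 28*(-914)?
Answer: 20586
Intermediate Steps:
-5006 - 28*(-914) = -5006 + 25592 = 20586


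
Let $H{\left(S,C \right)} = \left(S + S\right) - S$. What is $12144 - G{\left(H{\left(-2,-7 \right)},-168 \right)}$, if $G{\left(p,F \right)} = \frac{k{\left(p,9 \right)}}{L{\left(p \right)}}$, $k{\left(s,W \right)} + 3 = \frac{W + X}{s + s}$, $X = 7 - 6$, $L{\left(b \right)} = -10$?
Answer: $\frac{242869}{20} \approx 12143.0$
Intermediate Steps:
$X = 1$ ($X = 7 - 6 = 1$)
$k{\left(s,W \right)} = -3 + \frac{1 + W}{2 s}$ ($k{\left(s,W \right)} = -3 + \frac{W + 1}{s + s} = -3 + \frac{1 + W}{2 s}$)
$H{\left(S,C \right)} = S$ ($H{\left(S,C \right)} = 2 S - S = S$)
$G{\left(p,F \right)} = - \frac{10 - 6 p}{20 p}$ ($G{\left(p,F \right)} = \frac{\frac{1}{2} \frac{1}{p} \left(1 + 9 - 6 p\right)}{-10} = \frac{10 - 6 p}{2 p} \left(- \frac{1}{10}\right) = - \frac{10 - 6 p}{20 p}$)
$12144 - G{\left(H{\left(-2,-7 \right)},-168 \right)} = 12144 - \frac{-5 + 3 \left(-2\right)}{10 \left(-2\right)} = 12144 - \frac{1}{10} \left(- \frac{1}{2}\right) \left(-5 - 6\right) = 12144 - \frac{1}{10} \left(- \frac{1}{2}\right) \left(-11\right) = 12144 - \frac{11}{20} = \frac{242869}{20}$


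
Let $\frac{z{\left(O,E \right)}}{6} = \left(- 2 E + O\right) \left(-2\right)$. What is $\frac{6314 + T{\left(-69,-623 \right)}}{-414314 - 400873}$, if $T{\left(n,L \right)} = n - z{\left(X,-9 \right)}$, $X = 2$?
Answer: $- \frac{6485}{815187} \approx -0.0079552$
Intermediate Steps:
$z{\left(O,E \right)} = - 12 O + 24 E$ ($z{\left(O,E \right)} = 6 \left(- 2 E + O\right) \left(-2\right) = 6 \left(O - 2 E\right) \left(-2\right) = 6 \left(- 2 O + 4 E\right) = - 12 O + 24 E$)
$T{\left(n,L \right)} = 240 + n$ ($T{\left(n,L \right)} = n - \left(\left(-12\right) 2 + 24 \left(-9\right)\right) = n - \left(-24 - 216\right) = n - -240 = n + 240 = 240 + n$)
$\frac{6314 + T{\left(-69,-623 \right)}}{-414314 - 400873} = \frac{6314 + \left(240 - 69\right)}{-414314 - 400873} = \frac{6314 + 171}{-815187} = 6485 \left(- \frac{1}{815187}\right) = - \frac{6485}{815187}$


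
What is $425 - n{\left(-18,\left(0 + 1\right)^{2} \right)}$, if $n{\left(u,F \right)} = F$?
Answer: $424$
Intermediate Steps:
$425 - n{\left(-18,\left(0 + 1\right)^{2} \right)} = 425 - \left(0 + 1\right)^{2} = 425 - 1^{2} = 425 - 1 = 424$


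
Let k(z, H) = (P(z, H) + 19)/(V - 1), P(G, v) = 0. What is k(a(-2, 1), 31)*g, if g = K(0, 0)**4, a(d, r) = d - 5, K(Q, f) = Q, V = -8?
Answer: 0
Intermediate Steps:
a(d, r) = -5 + d
k(z, H) = -19/9 (k(z, H) = (0 + 19)/(-8 - 1) = 19/(-9) = 19*(-1/9) = -19/9)
g = 0 (g = 0**4 = 0)
k(a(-2, 1), 31)*g = -19/9*0 = 0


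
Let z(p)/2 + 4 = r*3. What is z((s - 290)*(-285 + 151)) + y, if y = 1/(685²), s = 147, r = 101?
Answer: 280596551/469225 ≈ 598.00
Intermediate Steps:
y = 1/469225 ≈ 2.1312e-6
z(p) = 598 (z(p) = -8 + 2*(101*3) = -8 + 2*303 = -8 + 606 = 598)
z((s - 290)*(-285 + 151)) + y = 598 + 1/469225 = 280596551/469225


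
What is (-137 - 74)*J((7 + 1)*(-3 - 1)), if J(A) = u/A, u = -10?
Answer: -1055/16 ≈ -65.938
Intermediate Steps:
J(A) = -10/A
(-137 - 74)*J((7 + 1)*(-3 - 1)) = (-137 - 74)*(-10*1/((-3 - 1)*(7 + 1))) = -(-2110)/(8*(-4)) = -(-2110)/(-32) = -(-2110)*(-1)/32 = -211*5/16 = -1055/16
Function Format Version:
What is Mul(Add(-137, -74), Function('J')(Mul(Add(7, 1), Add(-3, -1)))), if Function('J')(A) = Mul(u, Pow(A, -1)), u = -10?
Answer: Rational(-1055, 16) ≈ -65.938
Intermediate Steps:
Function('J')(A) = Mul(-10, Pow(A, -1))
Mul(Add(-137, -74), Function('J')(Mul(Add(7, 1), Add(-3, -1)))) = Mul(Add(-137, -74), Mul(-10, Pow(Mul(Add(7, 1), Add(-3, -1)), -1))) = Mul(-211, Mul(-10, Pow(Mul(8, -4), -1))) = Mul(-211, Mul(-10, Pow(-32, -1))) = Mul(-211, Mul(-10, Rational(-1, 32))) = Mul(-211, Rational(5, 16)) = Rational(-1055, 16)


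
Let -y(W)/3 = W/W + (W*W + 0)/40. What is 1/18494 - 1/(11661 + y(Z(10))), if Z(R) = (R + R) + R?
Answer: -13807/428709414 ≈ -3.2206e-5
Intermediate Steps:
Z(R) = 3*R (Z(R) = 2*R + R = 3*R)
y(W) = -3 - 3*W²/40 (y(W) = -3*(W/W + (W*W + 0)/40) = -3*(1 + (W² + 0)*(1/40)) = -3*(1 + W²*(1/40)) = -3*(1 + W²/40) = -3 - 3*W²/40)
1/18494 - 1/(11661 + y(Z(10))) = 1/18494 - 1/(11661 + (-3 - 3*(3*10)²/40)) = 1/18494 - 1/(11661 + (-3 - 3/40*30²)) = 1/18494 - 1/(11661 + (-3 - 3/40*900)) = 1/18494 - 1/(11661 + (-3 - 135/2)) = 1/18494 - 1/(11661 - 141/2) = 1/18494 - 1/23181/2 = 1/18494 - 1*2/23181 = 1/18494 - 2/23181 = -13807/428709414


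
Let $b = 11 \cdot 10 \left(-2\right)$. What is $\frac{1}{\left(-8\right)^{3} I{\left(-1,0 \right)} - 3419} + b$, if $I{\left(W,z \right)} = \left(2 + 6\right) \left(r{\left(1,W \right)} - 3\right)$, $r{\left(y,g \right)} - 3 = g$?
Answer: $- \frac{148939}{677} \approx -220.0$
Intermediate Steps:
$r{\left(y,g \right)} = 3 + g$
$I{\left(W,z \right)} = 8 W$ ($I{\left(W,z \right)} = \left(2 + 6\right) \left(\left(3 + W\right) - 3\right) = 8 W$)
$b = -220$ ($b = 110 \left(-2\right) = -220$)
$\frac{1}{\left(-8\right)^{3} I{\left(-1,0 \right)} - 3419} + b = \frac{1}{\left(-8\right)^{3} \cdot 8 \left(-1\right) - 3419} - 220 = \frac{1}{\left(-512\right) \left(-8\right) - 3419} - 220 = \frac{1}{4096 - 3419} - 220 = \frac{1}{677} - 220 = - \frac{148939}{677}$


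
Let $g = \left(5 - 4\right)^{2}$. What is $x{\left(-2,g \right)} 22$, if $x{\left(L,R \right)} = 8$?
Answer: $176$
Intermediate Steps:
$g = 1$ ($g = \left(5 - 4\right)^{2} = 1^{2} = 1$)
$x{\left(-2,g \right)} 22 = 8 \cdot 22 = 176$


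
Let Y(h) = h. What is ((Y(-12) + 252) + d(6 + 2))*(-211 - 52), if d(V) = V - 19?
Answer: -60227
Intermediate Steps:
d(V) = -19 + V
((Y(-12) + 252) + d(6 + 2))*(-211 - 52) = ((-12 + 252) + (-19 + (6 + 2)))*(-211 - 52) = (240 + (-19 + 8))*(-263) = (240 - 11)*(-263) = 229*(-263) = -60227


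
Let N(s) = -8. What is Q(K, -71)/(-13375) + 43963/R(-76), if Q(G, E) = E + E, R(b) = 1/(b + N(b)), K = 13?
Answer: -49392430358/13375 ≈ -3.6929e+6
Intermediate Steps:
R(b) = 1/(-8 + b) (R(b) = 1/(b - 8) = 1/(-8 + b))
Q(G, E) = 2*E
Q(K, -71)/(-13375) + 43963/R(-76) = (2*(-71))/(-13375) + 43963/(1/(-8 - 76)) = -142*(-1/13375) + 43963/(1/(-84)) = 142/13375 + 43963/(-1/84) = 142/13375 + 43963*(-84) = 142/13375 - 3692892 = -49392430358/13375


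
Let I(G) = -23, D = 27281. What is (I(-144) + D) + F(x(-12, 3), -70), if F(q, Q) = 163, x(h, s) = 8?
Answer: 27421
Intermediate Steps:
(I(-144) + D) + F(x(-12, 3), -70) = (-23 + 27281) + 163 = 27258 + 163 = 27421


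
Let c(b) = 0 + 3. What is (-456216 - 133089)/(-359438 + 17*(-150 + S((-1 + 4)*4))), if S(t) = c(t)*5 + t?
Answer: 589305/361529 ≈ 1.6300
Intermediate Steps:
c(b) = 3
S(t) = 15 + t (S(t) = 3*5 + t = 15 + t)
(-456216 - 133089)/(-359438 + 17*(-150 + S((-1 + 4)*4))) = (-456216 - 133089)/(-359438 + 17*(-150 + (15 + (-1 + 4)*4))) = -589305/(-359438 + 17*(-150 + (15 + 3*4))) = -589305/(-359438 + 17*(-150 + (15 + 12))) = -589305/(-359438 + 17*(-150 + 27)) = -589305/(-359438 + 17*(-123)) = -589305/(-359438 - 2091) = -589305/(-361529) = -589305*(-1/361529) = 589305/361529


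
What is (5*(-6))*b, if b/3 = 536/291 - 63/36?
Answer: -1605/194 ≈ -8.2732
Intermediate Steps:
b = 107/388 (b = 3*(536/291 - 63/36) = 3*(536*(1/291) - 63*1/36) = 3*(536/291 - 7/4) = 3*(107/1164) = 107/388 ≈ 0.27577)
(5*(-6))*b = (5*(-6))*(107/388) = -30*107/388 = -1605/194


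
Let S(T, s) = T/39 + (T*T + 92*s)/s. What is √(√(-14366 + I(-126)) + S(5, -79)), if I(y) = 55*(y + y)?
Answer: √(871528632 + 9492561*I*√28226)/3081 ≈ 11.901 + 7.0585*I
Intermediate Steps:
I(y) = 110*y (I(y) = 55*(2*y) = 110*y)
S(T, s) = T/39 + (T² + 92*s)/s (S(T, s) = T*(1/39) + (T² + 92*s)/s = T/39 + (T² + 92*s)/s)
√(√(-14366 + I(-126)) + S(5, -79)) = √(√(-14366 + 110*(-126)) + (92 + (1/39)*5 + 5²/(-79))) = √(√(-14366 - 13860) + (92 + 5/39 + 25*(-1/79))) = √(√(-28226) + (92 + 5/39 - 25/79)) = √(I*√28226 + 282872/3081) = √(282872/3081 + I*√28226)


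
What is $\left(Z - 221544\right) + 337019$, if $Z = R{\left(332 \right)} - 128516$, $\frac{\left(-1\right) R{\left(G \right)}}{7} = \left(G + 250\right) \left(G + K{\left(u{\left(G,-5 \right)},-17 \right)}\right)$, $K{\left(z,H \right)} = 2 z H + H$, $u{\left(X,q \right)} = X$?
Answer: $44690961$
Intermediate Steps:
$K{\left(z,H \right)} = H + 2 H z$ ($K{\left(z,H \right)} = 2 H z + H = H + 2 H z$)
$R{\left(G \right)} = - 7 \left(-17 - 33 G\right) \left(250 + G\right)$ ($R{\left(G \right)} = - 7 \left(G + 250\right) \left(G - 17 \left(1 + 2 G\right)\right) = - 7 \left(250 + G\right) \left(G - \left(17 + 34 G\right)\right) = - 7 \left(250 + G\right) \left(-17 - 33 G\right) = - 7 \left(-17 - 33 G\right) \left(250 + G\right)$)
$Z = 44575486$ ($Z = \left(29750 + 231 \cdot 332^{2} + 57869 \cdot 332\right) - 128516 = \left(29750 + 231 \cdot 110224 + 19212508\right) - 128516 = \left(29750 + 25461744 + 19212508\right) - 128516 = 44704002 - 128516 = 44575486$)
$\left(Z - 221544\right) + 337019 = \left(44575486 - 221544\right) + 337019 = 44353942 + 337019 = 44690961$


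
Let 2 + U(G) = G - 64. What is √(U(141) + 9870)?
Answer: 3*√1105 ≈ 99.725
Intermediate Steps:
U(G) = -66 + G (U(G) = -2 + (G - 64) = -2 + (-64 + G) = -66 + G)
√(U(141) + 9870) = √((-66 + 141) + 9870) = √(75 + 9870) = √9945 = 3*√1105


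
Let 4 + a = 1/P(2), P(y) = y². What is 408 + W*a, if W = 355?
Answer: -3693/4 ≈ -923.25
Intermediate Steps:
a = -15/4 (a = -4 + 1/(2²) = -4 + 1/4 = -4 + ¼ = -15/4 ≈ -3.7500)
408 + W*a = 408 + 355*(-15/4) = 408 - 5325/4 = -3693/4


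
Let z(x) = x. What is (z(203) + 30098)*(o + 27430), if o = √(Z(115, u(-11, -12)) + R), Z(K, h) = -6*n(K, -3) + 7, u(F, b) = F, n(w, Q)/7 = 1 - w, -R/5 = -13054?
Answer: 831156430 + 272709*√865 ≈ 8.3918e+8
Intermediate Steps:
R = 65270 (R = -5*(-13054) = 65270)
n(w, Q) = 7 - 7*w (n(w, Q) = 7*(1 - w) = 7 - 7*w)
Z(K, h) = -35 + 42*K (Z(K, h) = -6*(7 - 7*K) + 7 = (-42 + 42*K) + 7 = -35 + 42*K)
o = 9*√865 (o = √((-35 + 42*115) + 65270) = √((-35 + 4830) + 65270) = √(4795 + 65270) = √70065 = 9*√865 ≈ 264.70)
(z(203) + 30098)*(o + 27430) = (203 + 30098)*(9*√865 + 27430) = 30301*(27430 + 9*√865) = 831156430 + 272709*√865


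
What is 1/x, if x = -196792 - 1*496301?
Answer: -1/693093 ≈ -1.4428e-6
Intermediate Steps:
x = -693093 (x = -196792 - 496301 = -693093)
1/x = 1/(-693093) = -1/693093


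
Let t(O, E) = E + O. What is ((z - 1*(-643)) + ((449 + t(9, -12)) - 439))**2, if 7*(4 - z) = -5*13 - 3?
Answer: 21585316/49 ≈ 4.4052e+5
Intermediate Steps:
z = 96/7 (z = 4 - (-5*13 - 3)/7 = 4 - (-65 - 3)/7 = 4 - 1/7*(-68) = 4 + 68/7 = 96/7 ≈ 13.714)
((z - 1*(-643)) + ((449 + t(9, -12)) - 439))**2 = ((96/7 - 1*(-643)) + ((449 + (-12 + 9)) - 439))**2 = ((96/7 + 643) + ((449 - 3) - 439))**2 = (4597/7 + (446 - 439))**2 = (4597/7 + 7)**2 = (4646/7)**2 = 21585316/49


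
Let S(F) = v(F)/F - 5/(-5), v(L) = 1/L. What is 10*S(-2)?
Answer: 25/2 ≈ 12.500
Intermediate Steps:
v(L) = 1/L
S(F) = 1 + F⁻² (S(F) = 1/(F*F) - 5/(-5) = F⁻² - 5*(-⅕) = F⁻² + 1 = 1 + F⁻²)
10*S(-2) = 10*(1 + (-2)⁻²) = 10*(1 + ¼) = 10*(5/4) = 25/2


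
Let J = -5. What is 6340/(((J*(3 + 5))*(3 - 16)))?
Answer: 317/26 ≈ 12.192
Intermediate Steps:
6340/(((J*(3 + 5))*(3 - 16))) = 6340/(((-5*(3 + 5))*(3 - 16))) = 6340/((-5*8*(-13))) = 6340/((-40*(-13))) = 6340/520 = 6340*(1/520) = 317/26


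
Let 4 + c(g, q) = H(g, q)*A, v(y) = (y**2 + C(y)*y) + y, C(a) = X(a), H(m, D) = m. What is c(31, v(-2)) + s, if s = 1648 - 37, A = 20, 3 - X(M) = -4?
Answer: 2227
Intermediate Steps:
X(M) = 7 (X(M) = 3 - 1*(-4) = 3 + 4 = 7)
C(a) = 7
v(y) = y**2 + 8*y (v(y) = (y**2 + 7*y) + y = y**2 + 8*y)
s = 1611
c(g, q) = -4 + 20*g (c(g, q) = -4 + g*20 = -4 + 20*g)
c(31, v(-2)) + s = (-4 + 20*31) + 1611 = (-4 + 620) + 1611 = 616 + 1611 = 2227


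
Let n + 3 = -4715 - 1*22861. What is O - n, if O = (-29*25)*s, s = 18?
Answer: 14529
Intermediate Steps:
n = -27579 (n = -3 + (-4715 - 1*22861) = -3 + (-4715 - 22861) = -3 - 27576 = -27579)
O = -13050 (O = -29*25*18 = -725*18 = -13050)
O - n = -13050 - 1*(-27579) = -13050 + 27579 = 14529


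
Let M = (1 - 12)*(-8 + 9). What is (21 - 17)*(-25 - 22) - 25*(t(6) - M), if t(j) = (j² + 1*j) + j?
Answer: -1663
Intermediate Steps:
t(j) = j² + 2*j (t(j) = (j² + j) + j = (j + j²) + j = j² + 2*j)
M = -11 (M = -11*1 = -11)
(21 - 17)*(-25 - 22) - 25*(t(6) - M) = (21 - 17)*(-25 - 22) - 25*(6*(2 + 6) - 1*(-11)) = 4*(-47) - 25*(6*8 + 11) = -188 - 25*(48 + 11) = -188 - 25*59 = -188 - 1475 = -1663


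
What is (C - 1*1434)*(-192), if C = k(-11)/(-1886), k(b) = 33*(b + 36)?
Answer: 259713504/943 ≈ 2.7541e+5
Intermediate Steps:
k(b) = 1188 + 33*b (k(b) = 33*(36 + b) = 1188 + 33*b)
C = -825/1886 (C = (1188 + 33*(-11))/(-1886) = (1188 - 363)*(-1/1886) = 825*(-1/1886) = -825/1886 ≈ -0.43743)
(C - 1*1434)*(-192) = (-825/1886 - 1*1434)*(-192) = (-825/1886 - 1434)*(-192) = -2705349/1886*(-192) = 259713504/943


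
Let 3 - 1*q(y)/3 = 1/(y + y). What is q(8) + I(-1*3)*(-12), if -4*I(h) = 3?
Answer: 285/16 ≈ 17.813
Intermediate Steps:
q(y) = 9 - 3/(2*y) (q(y) = 9 - 3/(y + y) = 9 - 3*1/(2*y) = 9 - 3/(2*y))
I(h) = -¾ (I(h) = -¼*3 = -¾)
q(8) + I(-1*3)*(-12) = (9 - 3/2/8) - ¾*(-12) = (9 - 3/2*⅛) + 9 = (9 - 3/16) + 9 = 141/16 + 9 = 285/16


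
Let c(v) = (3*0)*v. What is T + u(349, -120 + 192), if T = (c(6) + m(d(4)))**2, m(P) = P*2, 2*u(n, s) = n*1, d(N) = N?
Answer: 477/2 ≈ 238.50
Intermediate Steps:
c(v) = 0 (c(v) = 0*v = 0)
u(n, s) = n/2 (u(n, s) = (n*1)/2 = n/2)
m(P) = 2*P
T = 64 (T = (0 + 2*4)**2 = (0 + 8)**2 = 8**2 = 64)
T + u(349, -120 + 192) = 64 + (1/2)*349 = 64 + 349/2 = 477/2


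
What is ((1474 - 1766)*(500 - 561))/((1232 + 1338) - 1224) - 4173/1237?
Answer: 8208293/832501 ≈ 9.8598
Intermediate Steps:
((1474 - 1766)*(500 - 561))/((1232 + 1338) - 1224) - 4173/1237 = (-292*(-61))/(2570 - 1224) - 4173*1/1237 = 17812/1346 - 4173/1237 = 17812*(1/1346) - 4173/1237 = 8906/673 - 4173/1237 = 8208293/832501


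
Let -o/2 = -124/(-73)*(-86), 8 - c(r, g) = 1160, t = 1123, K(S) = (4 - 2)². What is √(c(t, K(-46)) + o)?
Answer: 4*I*√286379/73 ≈ 29.323*I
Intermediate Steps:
K(S) = 4 (K(S) = 2² = 4)
c(r, g) = -1152 (c(r, g) = 8 - 1*1160 = 8 - 1160 = -1152)
o = 21328/73 (o = -2*(-124/(-73))*(-86) = -2*(-124*(-1/73))*(-86) = -248*(-86)/73 = -2*(-10664/73) = 21328/73 ≈ 292.16)
√(c(t, K(-46)) + o) = √(-1152 + 21328/73) = √(-62768/73) = 4*I*√286379/73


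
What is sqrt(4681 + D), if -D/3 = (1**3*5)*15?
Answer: 2*sqrt(1114) ≈ 66.753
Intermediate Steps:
D = -225 (D = -3*1**3*5*15 = -3*1*5*15 = -15*15 = -3*75 = -225)
sqrt(4681 + D) = sqrt(4681 - 225) = sqrt(4456) = 2*sqrt(1114)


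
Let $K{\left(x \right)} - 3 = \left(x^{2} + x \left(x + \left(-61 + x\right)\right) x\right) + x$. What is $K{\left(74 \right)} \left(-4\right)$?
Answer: $-1927860$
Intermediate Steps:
$K{\left(x \right)} = 3 + x + x^{2} + x^{2} \left(-61 + 2 x\right)$ ($K{\left(x \right)} = 3 + \left(\left(x^{2} + x \left(x + \left(-61 + x\right)\right) x\right) + x\right) = 3 + \left(\left(x^{2} + x \left(-61 + 2 x\right) x\right) + x\right) = 3 + \left(\left(x^{2} + x^{2} \left(-61 + 2 x\right)\right) + x\right) = 3 + \left(x + x^{2} + x^{2} \left(-61 + 2 x\right)\right) = 3 + x + x^{2} + x^{2} \left(-61 + 2 x\right)$)
$K{\left(74 \right)} \left(-4\right) = \left(3 + 74 - 60 \cdot 74^{2} + 2 \cdot 74^{3}\right) \left(-4\right) = \left(3 + 74 - 328560 + 2 \cdot 405224\right) \left(-4\right) = \left(3 + 74 - 328560 + 810448\right) \left(-4\right) = 481965 \left(-4\right) = -1927860$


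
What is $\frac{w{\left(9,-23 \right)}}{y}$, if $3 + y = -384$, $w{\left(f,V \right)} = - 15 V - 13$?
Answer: $- \frac{332}{387} \approx -0.85788$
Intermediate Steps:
$w{\left(f,V \right)} = -13 - 15 V$
$y = -387$ ($y = -3 - 384 = -387$)
$\frac{w{\left(9,-23 \right)}}{y} = \frac{-13 - -345}{-387} = \left(-13 + 345\right) \left(- \frac{1}{387}\right) = 332 \left(- \frac{1}{387}\right) = - \frac{332}{387}$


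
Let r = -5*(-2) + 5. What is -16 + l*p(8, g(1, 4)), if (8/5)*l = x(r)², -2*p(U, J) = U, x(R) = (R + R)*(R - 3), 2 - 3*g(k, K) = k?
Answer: -324016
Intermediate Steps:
r = 15 (r = 10 + 5 = 15)
g(k, K) = ⅔ - k/3
x(R) = 2*R*(-3 + R) (x(R) = (2*R)*(-3 + R) = 2*R*(-3 + R))
p(U, J) = -U/2
l = 81000 (l = 5*(2*15*(-3 + 15))²/8 = 5*(2*15*12)²/8 = (5/8)*360² = (5/8)*129600 = 81000)
-16 + l*p(8, g(1, 4)) = -16 + 81000*(-½*8) = -16 + 81000*(-4) = -16 - 324000 = -324016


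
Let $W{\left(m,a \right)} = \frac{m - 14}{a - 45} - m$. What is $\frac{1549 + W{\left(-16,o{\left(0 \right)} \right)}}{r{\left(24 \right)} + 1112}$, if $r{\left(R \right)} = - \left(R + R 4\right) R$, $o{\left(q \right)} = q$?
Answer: $- \frac{4697}{5304} \approx -0.88556$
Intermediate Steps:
$W{\left(m,a \right)} = - m + \frac{-14 + m}{-45 + a}$ ($W{\left(m,a \right)} = \frac{-14 + m}{-45 + a} - m = - m + \frac{-14 + m}{-45 + a}$)
$r{\left(R \right)} = - 5 R^{2}$ ($r{\left(R \right)} = - \left(R + 4 R\right) R = - 5 R R = - 5 R^{2}$)
$\frac{1549 + W{\left(-16,o{\left(0 \right)} \right)}}{r{\left(24 \right)} + 1112} = \frac{1549 + \frac{-14 + 46 \left(-16\right) - 0 \left(-16\right)}{-45 + 0}}{- 5 \cdot 24^{2} + 1112} = \frac{1549 + \frac{-14 - 736 + 0}{-45}}{\left(-5\right) 576 + 1112} = \frac{1549 - - \frac{50}{3}}{-2880 + 1112} = \frac{1549 + \frac{50}{3}}{-1768} = \frac{4697}{3} \left(- \frac{1}{1768}\right) = - \frac{4697}{5304}$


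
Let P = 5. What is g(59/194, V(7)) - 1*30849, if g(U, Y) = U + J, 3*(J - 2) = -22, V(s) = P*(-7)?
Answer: -17957045/582 ≈ -30854.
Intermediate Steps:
V(s) = -35 (V(s) = 5*(-7) = -35)
J = -16/3 (J = 2 + (1/3)*(-22) = 2 - 22/3 = -16/3 ≈ -5.3333)
g(U, Y) = -16/3 + U (g(U, Y) = U - 16/3 = -16/3 + U)
g(59/194, V(7)) - 1*30849 = (-16/3 + 59/194) - 1*30849 = (-16/3 + 59*(1/194)) - 30849 = (-16/3 + 59/194) - 30849 = -2927/582 - 30849 = -17957045/582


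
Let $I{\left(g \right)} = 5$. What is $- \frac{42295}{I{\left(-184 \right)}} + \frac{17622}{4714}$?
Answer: $- \frac{19929052}{2357} \approx -8455.3$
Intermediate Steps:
$- \frac{42295}{I{\left(-184 \right)}} + \frac{17622}{4714} = - \frac{42295}{5} + \frac{17622}{4714} = \left(-42295\right) \frac{1}{5} + 17622 \cdot \frac{1}{4714} = -8459 + \frac{8811}{2357} = - \frac{19929052}{2357}$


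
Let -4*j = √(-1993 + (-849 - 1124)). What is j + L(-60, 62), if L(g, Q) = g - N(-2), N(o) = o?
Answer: -58 - I*√3966/4 ≈ -58.0 - 15.744*I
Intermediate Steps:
L(g, Q) = 2 + g (L(g, Q) = g - 1*(-2) = g + 2 = 2 + g)
j = -I*√3966/4 (j = -√(-1993 + (-849 - 1124))/4 = -√(-1993 - 1973)/4 = -I*√3966/4 ≈ -15.744*I)
j + L(-60, 62) = -I*√3966/4 + (2 - 60) = -I*√3966/4 - 58 = -58 - I*√3966/4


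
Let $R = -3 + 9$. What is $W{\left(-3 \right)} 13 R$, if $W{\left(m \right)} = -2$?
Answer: $-156$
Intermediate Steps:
$R = 6$
$W{\left(-3 \right)} 13 R = \left(-2\right) 13 \cdot 6 = \left(-26\right) 6 = -156$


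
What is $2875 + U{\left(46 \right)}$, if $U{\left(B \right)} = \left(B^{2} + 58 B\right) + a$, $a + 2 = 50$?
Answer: $7707$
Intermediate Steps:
$a = 48$ ($a = -2 + 50 = 48$)
$U{\left(B \right)} = 48 + B^{2} + 58 B$ ($U{\left(B \right)} = \left(B^{2} + 58 B\right) + 48 = 48 + B^{2} + 58 B$)
$2875 + U{\left(46 \right)} = 2875 + \left(48 + 46^{2} + 58 \cdot 46\right) = 2875 + \left(48 + 2116 + 2668\right) = 2875 + 4832 = 7707$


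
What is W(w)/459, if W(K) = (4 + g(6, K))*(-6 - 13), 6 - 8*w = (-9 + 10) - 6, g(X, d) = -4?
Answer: 0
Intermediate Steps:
w = 11/8 (w = ¾ - ((-9 + 10) - 6)/8 = ¾ - (1 - 6)/8 = ¾ - ⅛*(-5) = ¾ + 5/8 = 11/8 ≈ 1.3750)
W(K) = 0 (W(K) = (4 - 4)*(-6 - 13) = 0*(-19) = 0)
W(w)/459 = 0/459 = 0*(1/459) = 0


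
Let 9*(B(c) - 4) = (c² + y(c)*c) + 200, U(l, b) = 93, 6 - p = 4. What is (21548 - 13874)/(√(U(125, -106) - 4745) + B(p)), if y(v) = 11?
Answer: 4523823/111364 - 310797*I*√1163/111364 ≈ 40.622 - 95.175*I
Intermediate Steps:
p = 2 (p = 6 - 1*4 = 6 - 4 = 2)
B(c) = 236/9 + c²/9 + 11*c/9 (B(c) = 4 + ((c² + 11*c) + 200)/9 = 4 + (200 + c² + 11*c)/9 = 4 + (200/9 + c²/9 + 11*c/9) = 236/9 + c²/9 + 11*c/9)
(21548 - 13874)/(√(U(125, -106) - 4745) + B(p)) = (21548 - 13874)/(√(93 - 4745) + (236/9 + (⅑)*2² + (11/9)*2)) = 7674/(√(-4652) + (236/9 + (⅑)*4 + 22/9)) = 7674/(2*I*√1163 + (236/9 + 4/9 + 22/9)) = 7674/(2*I*√1163 + 262/9) = 7674/(262/9 + 2*I*√1163)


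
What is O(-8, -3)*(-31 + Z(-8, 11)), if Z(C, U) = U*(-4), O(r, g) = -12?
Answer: 900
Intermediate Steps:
Z(C, U) = -4*U
O(-8, -3)*(-31 + Z(-8, 11)) = -12*(-31 - 4*11) = -12*(-31 - 44) = -12*(-75) = 900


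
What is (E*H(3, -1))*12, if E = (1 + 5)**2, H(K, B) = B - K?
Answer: -1728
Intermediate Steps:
E = 36 (E = 6**2 = 36)
(E*H(3, -1))*12 = (36*(-1 - 1*3))*12 = (36*(-1 - 3))*12 = (36*(-4))*12 = -144*12 = -1728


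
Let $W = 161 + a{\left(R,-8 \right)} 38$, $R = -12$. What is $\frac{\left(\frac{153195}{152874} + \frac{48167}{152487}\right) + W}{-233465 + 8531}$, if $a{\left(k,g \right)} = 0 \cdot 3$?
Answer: $- \frac{46714106761}{64734610159332} \approx -0.00072163$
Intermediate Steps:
$a{\left(k,g \right)} = 0$
$W = 161$ ($W = 161 + 0 \cdot 38 = 161 + 0 = 161$)
$\frac{\left(\frac{153195}{152874} + \frac{48167}{152487}\right) + W}{-233465 + 8531} = \frac{\left(\frac{153195}{152874} + \frac{48167}{152487}\right) + 161}{-233465 + 8531} = \frac{\left(153195 \cdot \frac{1}{152874} + 48167 \cdot \frac{1}{152487}\right) + 161}{-224934} = \left(\left(\frac{51065}{50958} + \frac{48167}{152487}\right) + 161\right) \left(- \frac{1}{224934}\right) = \left(\frac{379305283}{287793798} + 161\right) \left(- \frac{1}{224934}\right) = \frac{46714106761}{287793798} \left(- \frac{1}{224934}\right) = - \frac{46714106761}{64734610159332}$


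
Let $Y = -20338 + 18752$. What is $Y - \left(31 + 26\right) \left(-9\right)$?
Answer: $-1073$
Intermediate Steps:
$Y = -1586$
$Y - \left(31 + 26\right) \left(-9\right) = -1586 - \left(31 + 26\right) \left(-9\right) = -1586 - 57 \left(-9\right) = -1586 - -513 = -1586 + 513 = -1073$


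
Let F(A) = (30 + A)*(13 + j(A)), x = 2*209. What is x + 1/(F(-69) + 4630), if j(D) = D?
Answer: 2848253/6814 ≈ 418.00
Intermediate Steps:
x = 418
F(A) = (13 + A)*(30 + A) (F(A) = (30 + A)*(13 + A) = (13 + A)*(30 + A))
x + 1/(F(-69) + 4630) = 418 + 1/((390 + (-69)² + 43*(-69)) + 4630) = 418 + 1/((390 + 4761 - 2967) + 4630) = 418 + 1/(2184 + 4630) = 418 + 1/6814 = 2848253/6814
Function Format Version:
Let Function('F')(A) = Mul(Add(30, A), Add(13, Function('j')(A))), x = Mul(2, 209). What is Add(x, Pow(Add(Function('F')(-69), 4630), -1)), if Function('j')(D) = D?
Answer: Rational(2848253, 6814) ≈ 418.00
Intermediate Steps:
x = 418
Function('F')(A) = Mul(Add(13, A), Add(30, A)) (Function('F')(A) = Mul(Add(30, A), Add(13, A)) = Mul(Add(13, A), Add(30, A)))
Add(x, Pow(Add(Function('F')(-69), 4630), -1)) = Add(418, Pow(Add(Add(390, Pow(-69, 2), Mul(43, -69)), 4630), -1)) = Add(418, Pow(Add(Add(390, 4761, -2967), 4630), -1)) = Add(418, Pow(Add(2184, 4630), -1)) = Add(418, Pow(6814, -1)) = Add(418, Rational(1, 6814)) = Rational(2848253, 6814)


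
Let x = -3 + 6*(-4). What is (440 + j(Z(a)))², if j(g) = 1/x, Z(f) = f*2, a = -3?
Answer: 141110641/729 ≈ 1.9357e+5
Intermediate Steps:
Z(f) = 2*f
x = -27 (x = -3 - 24 = -27)
j(g) = -1/27 (j(g) = 1/(-27) = -1/27)
(440 + j(Z(a)))² = (440 - 1/27)² = (11879/27)² = 141110641/729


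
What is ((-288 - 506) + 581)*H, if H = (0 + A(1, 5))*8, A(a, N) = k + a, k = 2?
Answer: -5112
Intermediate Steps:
A(a, N) = 2 + a
H = 24 (H = (0 + (2 + 1))*8 = (0 + 3)*8 = 3*8 = 24)
((-288 - 506) + 581)*H = ((-288 - 506) + 581)*24 = (-794 + 581)*24 = -213*24 = -5112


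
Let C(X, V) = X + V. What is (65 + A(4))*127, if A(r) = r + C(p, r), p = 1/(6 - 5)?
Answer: 9398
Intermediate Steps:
p = 1 (p = 1/1 = 1)
C(X, V) = V + X
A(r) = 1 + 2*r (A(r) = r + (r + 1) = r + (1 + r) = 1 + 2*r)
(65 + A(4))*127 = (65 + (1 + 2*4))*127 = (65 + (1 + 8))*127 = (65 + 9)*127 = 74*127 = 9398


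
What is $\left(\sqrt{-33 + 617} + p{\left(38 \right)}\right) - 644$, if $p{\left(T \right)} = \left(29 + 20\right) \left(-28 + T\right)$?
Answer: $-154 + 2 \sqrt{146} \approx -129.83$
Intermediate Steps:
$p{\left(T \right)} = -1372 + 49 T$ ($p{\left(T \right)} = 49 \left(-28 + T\right) = -1372 + 49 T$)
$\left(\sqrt{-33 + 617} + p{\left(38 \right)}\right) - 644 = \left(\sqrt{-33 + 617} + \left(-1372 + 49 \cdot 38\right)\right) - 644 = \left(\sqrt{584} + \left(-1372 + 1862\right)\right) - 644 = \left(2 \sqrt{146} + 490\right) - 644 = \left(490 + 2 \sqrt{146}\right) - 644 = -154 + 2 \sqrt{146}$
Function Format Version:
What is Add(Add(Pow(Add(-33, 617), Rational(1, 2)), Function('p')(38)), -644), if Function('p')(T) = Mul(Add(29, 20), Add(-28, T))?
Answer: Add(-154, Mul(2, Pow(146, Rational(1, 2)))) ≈ -129.83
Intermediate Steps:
Function('p')(T) = Add(-1372, Mul(49, T)) (Function('p')(T) = Mul(49, Add(-28, T)) = Add(-1372, Mul(49, T)))
Add(Add(Pow(Add(-33, 617), Rational(1, 2)), Function('p')(38)), -644) = Add(Add(Pow(Add(-33, 617), Rational(1, 2)), Add(-1372, Mul(49, 38))), -644) = Add(Add(Pow(584, Rational(1, 2)), Add(-1372, 1862)), -644) = Add(Add(Mul(2, Pow(146, Rational(1, 2))), 490), -644) = Add(Add(490, Mul(2, Pow(146, Rational(1, 2)))), -644) = Add(-154, Mul(2, Pow(146, Rational(1, 2))))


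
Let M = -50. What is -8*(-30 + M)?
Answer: 640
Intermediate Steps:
-8*(-30 + M) = -8*(-30 - 50) = -8*(-80) = 640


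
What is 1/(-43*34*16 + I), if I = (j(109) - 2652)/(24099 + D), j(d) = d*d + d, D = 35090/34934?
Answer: -7257841/169772604485 ≈ -4.2750e-5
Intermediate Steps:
D = 17545/17467 (D = 35090*(1/34934) = 17545/17467 ≈ 1.0045)
j(d) = d + d² (j(d) = d² + d = d + d²)
I = 2812187/7257841 (I = (109*(1 + 109) - 2652)/(24099 + 17545/17467) = (109*110 - 2652)/(420954778/17467) = (11990 - 2652)*(17467/420954778) = 9338*(17467/420954778) = 2812187/7257841 ≈ 0.38747)
1/(-43*34*16 + I) = 1/(-43*34*16 + 2812187/7257841) = 1/(-1462*16 + 2812187/7257841) = 1/(-23392 + 2812187/7257841) = 1/(-169772604485/7257841) = -7257841/169772604485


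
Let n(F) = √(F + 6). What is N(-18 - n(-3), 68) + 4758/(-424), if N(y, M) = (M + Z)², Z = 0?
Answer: 977909/212 ≈ 4612.8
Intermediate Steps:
n(F) = √(6 + F)
N(y, M) = M² (N(y, M) = (M + 0)² = M²)
N(-18 - n(-3), 68) + 4758/(-424) = 68² + 4758/(-424) = 4624 + 4758*(-1/424) = 4624 - 2379/212 = 977909/212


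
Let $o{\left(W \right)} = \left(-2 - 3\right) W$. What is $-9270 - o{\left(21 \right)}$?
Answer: $-9165$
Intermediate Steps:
$o{\left(W \right)} = - 5 W$
$-9270 - o{\left(21 \right)} = -9270 - \left(-5\right) 21 = -9270 - -105 = -9270 + 105 = -9165$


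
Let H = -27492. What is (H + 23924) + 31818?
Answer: 28250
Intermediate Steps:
(H + 23924) + 31818 = (-27492 + 23924) + 31818 = -3568 + 31818 = 28250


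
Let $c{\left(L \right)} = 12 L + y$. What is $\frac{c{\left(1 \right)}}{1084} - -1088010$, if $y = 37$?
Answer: $\frac{1179402889}{1084} \approx 1.088 \cdot 10^{6}$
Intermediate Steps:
$c{\left(L \right)} = 37 + 12 L$ ($c{\left(L \right)} = 12 L + 37 = 37 + 12 L$)
$\frac{c{\left(1 \right)}}{1084} - -1088010 = \frac{37 + 12 \cdot 1}{1084} - -1088010 = \left(37 + 12\right) \frac{1}{1084} + 1088010 = 49 \cdot \frac{1}{1084} + 1088010 = \frac{49}{1084} + 1088010 = \frac{1179402889}{1084}$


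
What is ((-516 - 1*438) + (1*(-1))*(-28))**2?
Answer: 857476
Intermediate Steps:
((-516 - 1*438) + (1*(-1))*(-28))**2 = ((-516 - 438) - 1*(-28))**2 = (-954 + 28)**2 = (-926)**2 = 857476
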